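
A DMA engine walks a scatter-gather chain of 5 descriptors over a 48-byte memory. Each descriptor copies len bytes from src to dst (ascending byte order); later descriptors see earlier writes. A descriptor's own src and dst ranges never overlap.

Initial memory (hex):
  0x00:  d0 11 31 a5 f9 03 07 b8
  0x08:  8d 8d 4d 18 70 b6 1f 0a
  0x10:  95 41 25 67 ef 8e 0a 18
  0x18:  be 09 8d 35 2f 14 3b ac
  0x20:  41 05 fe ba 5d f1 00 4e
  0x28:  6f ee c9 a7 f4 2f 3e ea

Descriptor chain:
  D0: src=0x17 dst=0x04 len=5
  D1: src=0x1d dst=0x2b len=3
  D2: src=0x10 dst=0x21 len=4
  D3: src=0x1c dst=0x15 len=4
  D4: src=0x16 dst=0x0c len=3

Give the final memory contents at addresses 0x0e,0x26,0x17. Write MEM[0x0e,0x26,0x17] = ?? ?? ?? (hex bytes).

MEM[0x0e,0x26,0x17] = ac 00 3b

D0: mem[0x04..0x08] <- [18 be 09 8d 35]
D1: mem[0x2b..0x2d] <- [14 3b ac]
D2: mem[0x21..0x24] <- [95 41 25 67]
D3: mem[0x15..0x18] <- [2f 14 3b ac]
D4: mem[0x0c..0x0e] <- [14 3b ac]
query mem[0x0e]=0xac, mem[0x26]=0x00, mem[0x17]=0x3b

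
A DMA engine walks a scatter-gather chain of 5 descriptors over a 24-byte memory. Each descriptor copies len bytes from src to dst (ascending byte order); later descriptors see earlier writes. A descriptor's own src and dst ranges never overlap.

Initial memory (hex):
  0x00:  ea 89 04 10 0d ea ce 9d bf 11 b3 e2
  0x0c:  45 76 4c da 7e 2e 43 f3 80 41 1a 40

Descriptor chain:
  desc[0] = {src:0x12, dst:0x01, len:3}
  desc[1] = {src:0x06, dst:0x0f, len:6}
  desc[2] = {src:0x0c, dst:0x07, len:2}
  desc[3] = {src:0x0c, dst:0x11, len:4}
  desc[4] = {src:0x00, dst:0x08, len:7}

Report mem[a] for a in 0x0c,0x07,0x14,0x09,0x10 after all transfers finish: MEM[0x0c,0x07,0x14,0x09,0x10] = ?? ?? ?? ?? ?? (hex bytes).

  after D0: wrote 3B at 0x01 = 43f380
  after D1: wrote 6B at 0x0f = ce9dbf11b3e2
  after D2: wrote 2B at 0x07 = 4576
  after D3: wrote 4B at 0x11 = 45764cce
  after D4: wrote 7B at 0x08 = ea43f3800deace
query mem[0x0c]=0x0d, mem[0x07]=0x45, mem[0x14]=0xce, mem[0x09]=0x43, mem[0x10]=0x9d

MEM[0x0c,0x07,0x14,0x09,0x10] = 0d 45 ce 43 9d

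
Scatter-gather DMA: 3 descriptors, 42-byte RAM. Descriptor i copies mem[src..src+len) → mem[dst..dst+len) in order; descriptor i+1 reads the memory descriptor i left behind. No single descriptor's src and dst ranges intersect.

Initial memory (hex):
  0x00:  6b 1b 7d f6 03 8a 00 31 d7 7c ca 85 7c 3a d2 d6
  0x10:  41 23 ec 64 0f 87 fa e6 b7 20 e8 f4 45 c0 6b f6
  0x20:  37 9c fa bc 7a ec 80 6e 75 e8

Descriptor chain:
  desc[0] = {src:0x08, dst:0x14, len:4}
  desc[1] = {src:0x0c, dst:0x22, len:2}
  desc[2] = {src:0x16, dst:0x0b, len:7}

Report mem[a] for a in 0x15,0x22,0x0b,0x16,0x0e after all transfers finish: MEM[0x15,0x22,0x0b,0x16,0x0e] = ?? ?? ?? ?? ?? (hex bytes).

MEM[0x15,0x22,0x0b,0x16,0x0e] = 7c 7c ca ca 20

[0] 0x08->0x14 len=4 : d7 7c ca 85
[1] 0x0c->0x22 len=2 : 7c 3a
[2] 0x16->0x0b len=7 : ca 85 b7 20 e8 f4 45
query mem[0x15]=0x7c, mem[0x22]=0x7c, mem[0x0b]=0xca, mem[0x16]=0xca, mem[0x0e]=0x20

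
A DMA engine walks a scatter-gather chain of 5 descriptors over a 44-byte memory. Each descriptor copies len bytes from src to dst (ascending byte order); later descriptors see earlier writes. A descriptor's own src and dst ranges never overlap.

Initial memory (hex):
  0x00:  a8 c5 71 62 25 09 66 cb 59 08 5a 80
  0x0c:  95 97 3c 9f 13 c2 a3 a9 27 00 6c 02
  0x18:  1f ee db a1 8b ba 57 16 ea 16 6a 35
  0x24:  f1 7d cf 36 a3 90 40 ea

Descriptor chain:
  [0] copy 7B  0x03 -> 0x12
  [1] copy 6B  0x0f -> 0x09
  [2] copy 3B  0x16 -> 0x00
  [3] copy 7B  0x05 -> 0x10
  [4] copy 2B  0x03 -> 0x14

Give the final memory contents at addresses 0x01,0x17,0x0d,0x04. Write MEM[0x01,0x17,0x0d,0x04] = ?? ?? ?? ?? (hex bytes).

D0: mem[0x12..0x18] <- [62 25 09 66 cb 59 08]
D1: mem[0x09..0x0e] <- [9f 13 c2 62 25 09]
D2: mem[0x00..0x02] <- [cb 59 08]
D3: mem[0x10..0x16] <- [09 66 cb 59 9f 13 c2]
D4: mem[0x14..0x15] <- [62 25]
query mem[0x01]=0x59, mem[0x17]=0x59, mem[0x0d]=0x25, mem[0x04]=0x25

MEM[0x01,0x17,0x0d,0x04] = 59 59 25 25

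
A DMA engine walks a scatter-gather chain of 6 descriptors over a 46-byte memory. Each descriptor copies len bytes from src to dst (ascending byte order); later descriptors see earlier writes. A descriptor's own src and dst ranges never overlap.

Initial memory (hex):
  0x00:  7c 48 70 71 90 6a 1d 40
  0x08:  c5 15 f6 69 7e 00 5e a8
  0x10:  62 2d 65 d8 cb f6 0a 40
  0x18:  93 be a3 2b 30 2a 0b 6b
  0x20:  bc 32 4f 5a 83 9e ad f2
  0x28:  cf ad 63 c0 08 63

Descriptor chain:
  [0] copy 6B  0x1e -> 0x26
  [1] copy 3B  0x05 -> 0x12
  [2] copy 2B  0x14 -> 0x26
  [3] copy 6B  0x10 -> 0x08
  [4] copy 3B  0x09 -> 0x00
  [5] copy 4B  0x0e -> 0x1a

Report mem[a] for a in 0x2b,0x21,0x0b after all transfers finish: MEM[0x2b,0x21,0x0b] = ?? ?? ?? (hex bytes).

MEM[0x2b,0x21,0x0b] = 5a 32 1d

D0: mem[0x26..0x2b] <- [0b 6b bc 32 4f 5a]
D1: mem[0x12..0x14] <- [6a 1d 40]
D2: mem[0x26..0x27] <- [40 f6]
D3: mem[0x08..0x0d] <- [62 2d 6a 1d 40 f6]
D4: mem[0x00..0x02] <- [2d 6a 1d]
D5: mem[0x1a..0x1d] <- [5e a8 62 2d]
query mem[0x2b]=0x5a, mem[0x21]=0x32, mem[0x0b]=0x1d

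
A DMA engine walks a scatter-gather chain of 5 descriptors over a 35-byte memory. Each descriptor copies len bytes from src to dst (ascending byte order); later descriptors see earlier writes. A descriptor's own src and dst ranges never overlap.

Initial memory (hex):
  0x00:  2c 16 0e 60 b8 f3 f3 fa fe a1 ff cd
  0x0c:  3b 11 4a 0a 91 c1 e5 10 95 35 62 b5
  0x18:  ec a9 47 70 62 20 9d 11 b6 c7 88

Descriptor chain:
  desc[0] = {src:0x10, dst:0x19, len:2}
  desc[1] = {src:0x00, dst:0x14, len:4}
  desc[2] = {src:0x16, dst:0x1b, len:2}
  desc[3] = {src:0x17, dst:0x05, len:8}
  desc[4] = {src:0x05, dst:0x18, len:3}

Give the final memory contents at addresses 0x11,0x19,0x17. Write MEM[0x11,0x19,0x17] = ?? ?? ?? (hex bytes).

D0: mem[0x19..0x1a] <- [91 c1]
D1: mem[0x14..0x17] <- [2c 16 0e 60]
D2: mem[0x1b..0x1c] <- [0e 60]
D3: mem[0x05..0x0c] <- [60 ec 91 c1 0e 60 20 9d]
D4: mem[0x18..0x1a] <- [60 ec 91]
query mem[0x11]=0xc1, mem[0x19]=0xec, mem[0x17]=0x60

MEM[0x11,0x19,0x17] = c1 ec 60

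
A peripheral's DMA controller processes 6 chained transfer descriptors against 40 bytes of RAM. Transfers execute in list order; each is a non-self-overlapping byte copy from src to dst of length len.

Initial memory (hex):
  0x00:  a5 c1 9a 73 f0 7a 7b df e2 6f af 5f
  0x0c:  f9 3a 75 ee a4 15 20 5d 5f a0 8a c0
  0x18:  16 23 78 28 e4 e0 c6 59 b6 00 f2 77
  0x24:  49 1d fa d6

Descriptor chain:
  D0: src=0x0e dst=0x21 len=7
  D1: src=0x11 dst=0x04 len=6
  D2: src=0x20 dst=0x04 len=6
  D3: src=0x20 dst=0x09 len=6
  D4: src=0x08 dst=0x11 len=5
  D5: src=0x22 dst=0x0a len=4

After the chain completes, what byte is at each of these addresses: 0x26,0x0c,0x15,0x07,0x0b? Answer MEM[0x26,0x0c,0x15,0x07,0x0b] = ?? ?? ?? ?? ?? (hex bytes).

MEM[0x26,0x0c,0x15,0x07,0x0b] = 5d 15 a4 a4 a4

  after D0: wrote 7B at 0x21 = 75eea415205d5f
  after D1: wrote 6B at 0x04 = 15205d5fa08a
  after D2: wrote 6B at 0x04 = b675eea41520
  after D3: wrote 6B at 0x09 = b675eea41520
  after D4: wrote 5B at 0x11 = 15b675eea4
  after D5: wrote 4B at 0x0a = eea41520
query mem[0x26]=0x5d, mem[0x0c]=0x15, mem[0x15]=0xa4, mem[0x07]=0xa4, mem[0x0b]=0xa4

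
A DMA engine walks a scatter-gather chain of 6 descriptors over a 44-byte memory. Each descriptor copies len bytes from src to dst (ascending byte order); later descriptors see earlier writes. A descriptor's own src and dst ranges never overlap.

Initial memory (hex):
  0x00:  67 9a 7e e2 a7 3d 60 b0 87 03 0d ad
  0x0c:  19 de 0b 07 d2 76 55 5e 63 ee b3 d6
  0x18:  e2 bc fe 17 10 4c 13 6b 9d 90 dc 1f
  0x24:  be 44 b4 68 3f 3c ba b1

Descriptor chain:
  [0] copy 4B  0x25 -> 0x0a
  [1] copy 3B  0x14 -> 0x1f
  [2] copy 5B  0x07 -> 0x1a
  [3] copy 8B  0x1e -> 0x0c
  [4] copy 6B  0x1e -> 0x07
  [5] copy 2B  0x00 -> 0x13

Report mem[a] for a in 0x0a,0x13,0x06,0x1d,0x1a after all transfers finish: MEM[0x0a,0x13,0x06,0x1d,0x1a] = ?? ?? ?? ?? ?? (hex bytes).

[0] 0x25->0x0a len=4 : 44 b4 68 3f
[1] 0x14->0x1f len=3 : 63 ee b3
[2] 0x07->0x1a len=5 : b0 87 03 44 b4
[3] 0x1e->0x0c len=8 : b4 63 ee b3 dc 1f be 44
[4] 0x1e->0x07 len=6 : b4 63 ee b3 dc 1f
[5] 0x00->0x13 len=2 : 67 9a
query mem[0x0a]=0xb3, mem[0x13]=0x67, mem[0x06]=0x60, mem[0x1d]=0x44, mem[0x1a]=0xb0

MEM[0x0a,0x13,0x06,0x1d,0x1a] = b3 67 60 44 b0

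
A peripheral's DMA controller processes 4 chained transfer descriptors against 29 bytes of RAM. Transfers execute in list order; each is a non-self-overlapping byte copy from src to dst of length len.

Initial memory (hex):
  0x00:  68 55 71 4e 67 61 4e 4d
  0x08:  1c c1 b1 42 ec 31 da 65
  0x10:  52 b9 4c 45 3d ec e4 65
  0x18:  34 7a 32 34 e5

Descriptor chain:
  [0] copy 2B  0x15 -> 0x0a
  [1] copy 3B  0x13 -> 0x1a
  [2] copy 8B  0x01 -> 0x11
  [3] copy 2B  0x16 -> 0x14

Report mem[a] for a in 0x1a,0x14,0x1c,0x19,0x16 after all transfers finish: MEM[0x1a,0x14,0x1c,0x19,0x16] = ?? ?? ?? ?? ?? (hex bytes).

MEM[0x1a,0x14,0x1c,0x19,0x16] = 45 4e ec 7a 4e

D0: mem[0x0a..0x0b] <- [ec e4]
D1: mem[0x1a..0x1c] <- [45 3d ec]
D2: mem[0x11..0x18] <- [55 71 4e 67 61 4e 4d 1c]
D3: mem[0x14..0x15] <- [4e 4d]
query mem[0x1a]=0x45, mem[0x14]=0x4e, mem[0x1c]=0xec, mem[0x19]=0x7a, mem[0x16]=0x4e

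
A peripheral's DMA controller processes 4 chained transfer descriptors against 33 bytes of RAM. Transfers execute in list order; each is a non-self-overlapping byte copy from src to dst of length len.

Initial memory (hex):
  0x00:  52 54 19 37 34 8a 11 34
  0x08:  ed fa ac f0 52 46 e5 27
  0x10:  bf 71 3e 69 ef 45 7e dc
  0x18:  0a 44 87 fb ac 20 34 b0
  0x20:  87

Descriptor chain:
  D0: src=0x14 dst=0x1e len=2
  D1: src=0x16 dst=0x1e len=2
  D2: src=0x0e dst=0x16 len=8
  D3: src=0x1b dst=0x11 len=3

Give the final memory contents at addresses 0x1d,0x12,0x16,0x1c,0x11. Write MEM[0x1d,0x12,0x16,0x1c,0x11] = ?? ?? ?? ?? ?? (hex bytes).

MEM[0x1d,0x12,0x16,0x1c,0x11] = 45 ef e5 ef 69

  after D0: wrote 2B at 0x1e = ef45
  after D1: wrote 2B at 0x1e = 7edc
  after D2: wrote 8B at 0x16 = e527bf713e69ef45
  after D3: wrote 3B at 0x11 = 69ef45
query mem[0x1d]=0x45, mem[0x12]=0xef, mem[0x16]=0xe5, mem[0x1c]=0xef, mem[0x11]=0x69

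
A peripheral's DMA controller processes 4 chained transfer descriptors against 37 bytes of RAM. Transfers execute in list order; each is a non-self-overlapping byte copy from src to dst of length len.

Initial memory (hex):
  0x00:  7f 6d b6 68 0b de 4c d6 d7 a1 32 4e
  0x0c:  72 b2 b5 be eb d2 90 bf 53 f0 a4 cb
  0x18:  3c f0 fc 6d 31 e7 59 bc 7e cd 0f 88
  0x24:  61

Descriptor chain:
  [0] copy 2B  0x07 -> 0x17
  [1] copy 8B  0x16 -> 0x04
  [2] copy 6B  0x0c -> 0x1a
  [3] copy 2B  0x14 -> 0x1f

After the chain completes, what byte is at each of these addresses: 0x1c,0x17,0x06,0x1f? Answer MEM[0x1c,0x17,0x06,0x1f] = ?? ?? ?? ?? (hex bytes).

D0: mem[0x17..0x18] <- [d6 d7]
D1: mem[0x04..0x0b] <- [a4 d6 d7 f0 fc 6d 31 e7]
D2: mem[0x1a..0x1f] <- [72 b2 b5 be eb d2]
D3: mem[0x1f..0x20] <- [53 f0]
query mem[0x1c]=0xb5, mem[0x17]=0xd6, mem[0x06]=0xd7, mem[0x1f]=0x53

MEM[0x1c,0x17,0x06,0x1f] = b5 d6 d7 53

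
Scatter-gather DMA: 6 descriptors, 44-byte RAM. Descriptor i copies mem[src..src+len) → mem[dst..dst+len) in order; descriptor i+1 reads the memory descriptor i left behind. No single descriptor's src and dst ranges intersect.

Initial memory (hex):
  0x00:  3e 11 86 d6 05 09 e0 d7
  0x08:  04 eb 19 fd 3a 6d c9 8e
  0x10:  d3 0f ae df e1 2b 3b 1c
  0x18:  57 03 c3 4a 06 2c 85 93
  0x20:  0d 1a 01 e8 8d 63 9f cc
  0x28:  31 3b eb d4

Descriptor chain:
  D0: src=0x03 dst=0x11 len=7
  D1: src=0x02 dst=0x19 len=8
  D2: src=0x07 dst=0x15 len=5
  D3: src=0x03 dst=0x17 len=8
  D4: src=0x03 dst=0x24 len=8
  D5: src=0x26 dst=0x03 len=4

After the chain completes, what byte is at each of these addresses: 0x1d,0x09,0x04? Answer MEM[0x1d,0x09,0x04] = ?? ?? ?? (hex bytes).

D0: mem[0x11..0x17] <- [d6 05 09 e0 d7 04 eb]
D1: mem[0x19..0x20] <- [86 d6 05 09 e0 d7 04 eb]
D2: mem[0x15..0x19] <- [d7 04 eb 19 fd]
D3: mem[0x17..0x1e] <- [d6 05 09 e0 d7 04 eb 19]
D4: mem[0x24..0x2b] <- [d6 05 09 e0 d7 04 eb 19]
D5: mem[0x03..0x06] <- [09 e0 d7 04]
query mem[0x1d]=0xeb, mem[0x09]=0xeb, mem[0x04]=0xe0

MEM[0x1d,0x09,0x04] = eb eb e0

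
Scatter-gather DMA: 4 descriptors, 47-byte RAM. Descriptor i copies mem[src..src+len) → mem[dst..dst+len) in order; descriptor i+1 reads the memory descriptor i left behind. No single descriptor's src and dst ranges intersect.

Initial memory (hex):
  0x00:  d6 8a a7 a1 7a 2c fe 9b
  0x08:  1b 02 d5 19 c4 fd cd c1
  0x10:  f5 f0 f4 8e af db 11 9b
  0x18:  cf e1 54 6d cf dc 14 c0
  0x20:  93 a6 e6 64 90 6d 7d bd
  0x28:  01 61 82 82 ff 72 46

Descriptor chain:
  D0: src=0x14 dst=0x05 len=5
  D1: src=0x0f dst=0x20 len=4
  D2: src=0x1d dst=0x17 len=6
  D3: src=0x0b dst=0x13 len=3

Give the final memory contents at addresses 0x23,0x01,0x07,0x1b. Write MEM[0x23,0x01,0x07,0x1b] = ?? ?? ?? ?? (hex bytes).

  after D0: wrote 5B at 0x05 = afdb119bcf
  after D1: wrote 4B at 0x20 = c1f5f0f4
  after D2: wrote 6B at 0x17 = dc14c0c1f5f0
  after D3: wrote 3B at 0x13 = 19c4fd
query mem[0x23]=0xf4, mem[0x01]=0x8a, mem[0x07]=0x11, mem[0x1b]=0xf5

MEM[0x23,0x01,0x07,0x1b] = f4 8a 11 f5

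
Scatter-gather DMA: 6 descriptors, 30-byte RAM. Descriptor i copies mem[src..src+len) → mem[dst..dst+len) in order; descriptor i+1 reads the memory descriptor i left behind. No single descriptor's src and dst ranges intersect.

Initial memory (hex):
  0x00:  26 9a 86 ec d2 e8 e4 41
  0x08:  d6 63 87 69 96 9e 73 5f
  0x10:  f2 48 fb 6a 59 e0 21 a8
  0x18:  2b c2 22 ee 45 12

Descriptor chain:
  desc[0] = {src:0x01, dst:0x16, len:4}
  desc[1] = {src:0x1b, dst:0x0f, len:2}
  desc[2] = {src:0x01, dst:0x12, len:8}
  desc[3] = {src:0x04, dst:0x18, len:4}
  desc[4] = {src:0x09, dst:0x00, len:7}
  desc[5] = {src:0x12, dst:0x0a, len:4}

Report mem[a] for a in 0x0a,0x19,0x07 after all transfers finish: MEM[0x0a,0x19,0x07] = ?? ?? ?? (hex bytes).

MEM[0x0a,0x19,0x07] = 9a e8 41

#0 dst[0x16+4] := {0x9a,0x86,0xec,0xd2}
#1 dst[0x0f+2] := {0xee,0x45}
#2 dst[0x12+8] := {0x9a,0x86,0xec,0xd2,0xe8,0xe4,0x41,0xd6}
#3 dst[0x18+4] := {0xd2,0xe8,0xe4,0x41}
#4 dst[0x00+7] := {0x63,0x87,0x69,0x96,0x9e,0x73,0xee}
#5 dst[0x0a+4] := {0x9a,0x86,0xec,0xd2}
query mem[0x0a]=0x9a, mem[0x19]=0xe8, mem[0x07]=0x41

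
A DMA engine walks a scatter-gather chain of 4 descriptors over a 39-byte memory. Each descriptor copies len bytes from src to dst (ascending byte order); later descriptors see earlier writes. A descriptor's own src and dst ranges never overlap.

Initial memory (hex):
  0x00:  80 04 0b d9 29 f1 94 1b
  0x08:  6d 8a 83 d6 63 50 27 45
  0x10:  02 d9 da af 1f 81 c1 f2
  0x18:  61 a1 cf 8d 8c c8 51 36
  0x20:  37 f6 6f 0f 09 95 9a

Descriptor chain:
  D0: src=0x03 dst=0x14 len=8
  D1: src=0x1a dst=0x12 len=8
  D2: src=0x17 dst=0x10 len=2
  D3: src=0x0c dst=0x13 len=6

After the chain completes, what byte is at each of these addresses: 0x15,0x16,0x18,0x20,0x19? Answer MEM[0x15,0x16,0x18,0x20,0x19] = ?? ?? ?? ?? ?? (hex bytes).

  after D0: wrote 8B at 0x14 = d929f1941b6d8a83
  after D1: wrote 8B at 0x12 = 8a838cc8513637f6
  after D2: wrote 2B at 0x10 = 3637
  after D3: wrote 6B at 0x13 = 635027453637
query mem[0x15]=0x27, mem[0x16]=0x45, mem[0x18]=0x37, mem[0x20]=0x37, mem[0x19]=0xf6

MEM[0x15,0x16,0x18,0x20,0x19] = 27 45 37 37 f6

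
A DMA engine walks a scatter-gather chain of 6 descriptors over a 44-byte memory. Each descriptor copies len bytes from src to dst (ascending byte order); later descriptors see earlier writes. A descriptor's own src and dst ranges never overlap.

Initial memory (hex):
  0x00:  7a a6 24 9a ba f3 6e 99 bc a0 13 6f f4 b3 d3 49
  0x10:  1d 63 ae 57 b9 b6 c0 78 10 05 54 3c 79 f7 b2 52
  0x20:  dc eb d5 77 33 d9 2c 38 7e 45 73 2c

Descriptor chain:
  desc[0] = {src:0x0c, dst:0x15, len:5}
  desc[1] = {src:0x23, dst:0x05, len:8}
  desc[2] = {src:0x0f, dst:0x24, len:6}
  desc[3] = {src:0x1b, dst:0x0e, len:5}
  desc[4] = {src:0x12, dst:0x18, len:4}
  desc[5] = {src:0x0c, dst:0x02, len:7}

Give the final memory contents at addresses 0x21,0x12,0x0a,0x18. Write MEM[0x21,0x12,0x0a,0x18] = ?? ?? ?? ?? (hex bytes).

MEM[0x21,0x12,0x0a,0x18] = eb 52 7e 52

#0 dst[0x15+5] := {0xf4,0xb3,0xd3,0x49,0x1d}
#1 dst[0x05+8] := {0x77,0x33,0xd9,0x2c,0x38,0x7e,0x45,0x73}
#2 dst[0x24+6] := {0x49,0x1d,0x63,0xae,0x57,0xb9}
#3 dst[0x0e+5] := {0x3c,0x79,0xf7,0xb2,0x52}
#4 dst[0x18+4] := {0x52,0x57,0xb9,0xf4}
#5 dst[0x02+7] := {0x73,0xb3,0x3c,0x79,0xf7,0xb2,0x52}
query mem[0x21]=0xeb, mem[0x12]=0x52, mem[0x0a]=0x7e, mem[0x18]=0x52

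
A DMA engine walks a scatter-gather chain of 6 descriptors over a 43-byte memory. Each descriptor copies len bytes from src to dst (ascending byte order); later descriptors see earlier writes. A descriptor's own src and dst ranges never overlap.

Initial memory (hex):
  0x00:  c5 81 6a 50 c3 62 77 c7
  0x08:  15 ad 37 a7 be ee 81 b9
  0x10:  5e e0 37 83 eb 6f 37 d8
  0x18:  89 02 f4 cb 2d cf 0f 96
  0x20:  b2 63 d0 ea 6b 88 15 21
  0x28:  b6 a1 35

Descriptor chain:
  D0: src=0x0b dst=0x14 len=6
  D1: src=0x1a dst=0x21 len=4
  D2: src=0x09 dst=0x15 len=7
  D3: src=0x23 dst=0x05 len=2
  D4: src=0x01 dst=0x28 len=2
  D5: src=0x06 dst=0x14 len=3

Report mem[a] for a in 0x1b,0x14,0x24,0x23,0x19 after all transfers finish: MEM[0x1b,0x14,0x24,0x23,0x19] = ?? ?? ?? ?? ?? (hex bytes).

[0] 0x0b->0x14 len=6 : a7 be ee 81 b9 5e
[1] 0x1a->0x21 len=4 : f4 cb 2d cf
[2] 0x09->0x15 len=7 : ad 37 a7 be ee 81 b9
[3] 0x23->0x05 len=2 : 2d cf
[4] 0x01->0x28 len=2 : 81 6a
[5] 0x06->0x14 len=3 : cf c7 15
query mem[0x1b]=0xb9, mem[0x14]=0xcf, mem[0x24]=0xcf, mem[0x23]=0x2d, mem[0x19]=0xee

MEM[0x1b,0x14,0x24,0x23,0x19] = b9 cf cf 2d ee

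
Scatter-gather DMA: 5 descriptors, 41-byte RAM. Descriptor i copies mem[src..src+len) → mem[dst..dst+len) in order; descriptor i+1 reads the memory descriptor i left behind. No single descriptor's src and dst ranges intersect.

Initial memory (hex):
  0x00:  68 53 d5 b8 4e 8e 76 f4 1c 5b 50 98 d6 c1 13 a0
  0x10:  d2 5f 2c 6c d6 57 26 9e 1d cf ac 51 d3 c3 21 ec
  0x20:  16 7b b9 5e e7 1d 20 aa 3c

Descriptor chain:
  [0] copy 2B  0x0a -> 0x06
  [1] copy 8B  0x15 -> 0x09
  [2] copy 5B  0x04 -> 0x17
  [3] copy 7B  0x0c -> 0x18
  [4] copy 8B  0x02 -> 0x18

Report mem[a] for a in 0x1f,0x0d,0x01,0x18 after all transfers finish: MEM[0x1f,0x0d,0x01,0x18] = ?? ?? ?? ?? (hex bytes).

MEM[0x1f,0x0d,0x01,0x18] = 57 cf 53 d5

[0] 0x0a->0x06 len=2 : 50 98
[1] 0x15->0x09 len=8 : 57 26 9e 1d cf ac 51 d3
[2] 0x04->0x17 len=5 : 4e 8e 50 98 1c
[3] 0x0c->0x18 len=7 : 1d cf ac 51 d3 5f 2c
[4] 0x02->0x18 len=8 : d5 b8 4e 8e 50 98 1c 57
query mem[0x1f]=0x57, mem[0x0d]=0xcf, mem[0x01]=0x53, mem[0x18]=0xd5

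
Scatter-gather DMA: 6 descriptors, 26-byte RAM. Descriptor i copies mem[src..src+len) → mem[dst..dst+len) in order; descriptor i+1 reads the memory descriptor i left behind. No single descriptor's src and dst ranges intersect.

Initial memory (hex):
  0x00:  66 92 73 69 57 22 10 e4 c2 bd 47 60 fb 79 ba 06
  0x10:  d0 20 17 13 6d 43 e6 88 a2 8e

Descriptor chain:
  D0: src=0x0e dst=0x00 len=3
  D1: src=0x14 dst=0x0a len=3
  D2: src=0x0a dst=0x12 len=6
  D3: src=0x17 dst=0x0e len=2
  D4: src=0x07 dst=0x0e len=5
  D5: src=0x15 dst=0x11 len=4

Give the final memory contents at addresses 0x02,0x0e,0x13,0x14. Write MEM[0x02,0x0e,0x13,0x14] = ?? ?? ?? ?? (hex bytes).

[0] 0x0e->0x00 len=3 : ba 06 d0
[1] 0x14->0x0a len=3 : 6d 43 e6
[2] 0x0a->0x12 len=6 : 6d 43 e6 79 ba 06
[3] 0x17->0x0e len=2 : 06 a2
[4] 0x07->0x0e len=5 : e4 c2 bd 6d 43
[5] 0x15->0x11 len=4 : 79 ba 06 a2
query mem[0x02]=0xd0, mem[0x0e]=0xe4, mem[0x13]=0x06, mem[0x14]=0xa2

MEM[0x02,0x0e,0x13,0x14] = d0 e4 06 a2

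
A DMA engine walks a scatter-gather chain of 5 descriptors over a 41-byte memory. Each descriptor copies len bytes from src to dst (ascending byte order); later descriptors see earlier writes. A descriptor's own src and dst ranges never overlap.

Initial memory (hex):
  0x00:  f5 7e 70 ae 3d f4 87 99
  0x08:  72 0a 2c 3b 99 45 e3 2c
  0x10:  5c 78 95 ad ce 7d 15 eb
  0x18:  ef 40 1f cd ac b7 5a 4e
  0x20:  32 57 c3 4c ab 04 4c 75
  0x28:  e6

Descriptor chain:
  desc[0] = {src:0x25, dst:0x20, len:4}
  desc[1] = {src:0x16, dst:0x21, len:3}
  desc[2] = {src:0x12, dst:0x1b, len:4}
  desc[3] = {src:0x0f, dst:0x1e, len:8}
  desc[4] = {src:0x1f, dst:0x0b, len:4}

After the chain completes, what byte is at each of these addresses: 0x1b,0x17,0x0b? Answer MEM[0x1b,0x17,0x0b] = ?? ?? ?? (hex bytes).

[0] 0x25->0x20 len=4 : 04 4c 75 e6
[1] 0x16->0x21 len=3 : 15 eb ef
[2] 0x12->0x1b len=4 : 95 ad ce 7d
[3] 0x0f->0x1e len=8 : 2c 5c 78 95 ad ce 7d 15
[4] 0x1f->0x0b len=4 : 5c 78 95 ad
query mem[0x1b]=0x95, mem[0x17]=0xeb, mem[0x0b]=0x5c

MEM[0x1b,0x17,0x0b] = 95 eb 5c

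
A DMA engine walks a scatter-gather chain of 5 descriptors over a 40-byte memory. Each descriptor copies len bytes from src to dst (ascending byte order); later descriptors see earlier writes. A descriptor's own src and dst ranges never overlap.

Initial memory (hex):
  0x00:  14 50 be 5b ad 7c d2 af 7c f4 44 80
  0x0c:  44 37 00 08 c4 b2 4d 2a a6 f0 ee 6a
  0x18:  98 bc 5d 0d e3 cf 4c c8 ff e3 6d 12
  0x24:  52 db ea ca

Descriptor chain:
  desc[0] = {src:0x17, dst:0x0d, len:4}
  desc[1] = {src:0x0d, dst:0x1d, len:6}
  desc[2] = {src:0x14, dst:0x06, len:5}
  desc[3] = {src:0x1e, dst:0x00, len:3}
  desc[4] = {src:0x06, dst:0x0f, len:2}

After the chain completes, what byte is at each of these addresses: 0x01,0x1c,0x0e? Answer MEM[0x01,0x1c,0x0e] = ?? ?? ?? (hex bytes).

  after D0: wrote 4B at 0x0d = 6a98bc5d
  after D1: wrote 6B at 0x1d = 6a98bc5db24d
  after D2: wrote 5B at 0x06 = a6f0ee6a98
  after D3: wrote 3B at 0x00 = 98bc5d
  after D4: wrote 2B at 0x0f = a6f0
query mem[0x01]=0xbc, mem[0x1c]=0xe3, mem[0x0e]=0x98

MEM[0x01,0x1c,0x0e] = bc e3 98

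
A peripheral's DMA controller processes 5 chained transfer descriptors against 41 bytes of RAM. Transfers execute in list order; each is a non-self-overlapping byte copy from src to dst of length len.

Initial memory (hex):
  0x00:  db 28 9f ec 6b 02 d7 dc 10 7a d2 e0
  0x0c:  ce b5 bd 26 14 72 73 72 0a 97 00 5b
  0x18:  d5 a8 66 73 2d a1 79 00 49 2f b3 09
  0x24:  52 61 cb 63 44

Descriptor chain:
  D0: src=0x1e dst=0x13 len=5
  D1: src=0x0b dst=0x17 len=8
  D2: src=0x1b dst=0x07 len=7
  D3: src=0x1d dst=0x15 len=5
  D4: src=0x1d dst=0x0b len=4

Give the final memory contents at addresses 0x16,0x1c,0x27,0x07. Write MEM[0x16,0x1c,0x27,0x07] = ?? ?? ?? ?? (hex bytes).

MEM[0x16,0x1c,0x27,0x07] = 73 14 63 26

  after D0: wrote 5B at 0x13 = 7900492fb3
  after D1: wrote 8B at 0x17 = e0ceb5bd26147273
  after D2: wrote 7B at 0x07 = 2614727300492f
  after D3: wrote 5B at 0x15 = 727300492f
  after D4: wrote 4B at 0x0b = 72730049
query mem[0x16]=0x73, mem[0x1c]=0x14, mem[0x27]=0x63, mem[0x07]=0x26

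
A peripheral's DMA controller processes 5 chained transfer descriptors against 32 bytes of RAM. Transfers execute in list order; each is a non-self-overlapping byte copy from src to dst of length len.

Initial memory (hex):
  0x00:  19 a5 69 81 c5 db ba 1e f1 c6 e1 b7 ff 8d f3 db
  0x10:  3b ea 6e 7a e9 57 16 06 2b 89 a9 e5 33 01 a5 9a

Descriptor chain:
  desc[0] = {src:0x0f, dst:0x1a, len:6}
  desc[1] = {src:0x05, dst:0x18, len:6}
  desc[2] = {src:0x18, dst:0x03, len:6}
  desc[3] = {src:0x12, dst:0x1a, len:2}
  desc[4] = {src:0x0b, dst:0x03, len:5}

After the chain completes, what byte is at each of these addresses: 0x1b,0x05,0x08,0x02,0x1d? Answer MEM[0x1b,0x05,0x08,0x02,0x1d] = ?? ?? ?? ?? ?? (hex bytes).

#0 dst[0x1a+6] := {0xdb,0x3b,0xea,0x6e,0x7a,0xe9}
#1 dst[0x18+6] := {0xdb,0xba,0x1e,0xf1,0xc6,0xe1}
#2 dst[0x03+6] := {0xdb,0xba,0x1e,0xf1,0xc6,0xe1}
#3 dst[0x1a+2] := {0x6e,0x7a}
#4 dst[0x03+5] := {0xb7,0xff,0x8d,0xf3,0xdb}
query mem[0x1b]=0x7a, mem[0x05]=0x8d, mem[0x08]=0xe1, mem[0x02]=0x69, mem[0x1d]=0xe1

MEM[0x1b,0x05,0x08,0x02,0x1d] = 7a 8d e1 69 e1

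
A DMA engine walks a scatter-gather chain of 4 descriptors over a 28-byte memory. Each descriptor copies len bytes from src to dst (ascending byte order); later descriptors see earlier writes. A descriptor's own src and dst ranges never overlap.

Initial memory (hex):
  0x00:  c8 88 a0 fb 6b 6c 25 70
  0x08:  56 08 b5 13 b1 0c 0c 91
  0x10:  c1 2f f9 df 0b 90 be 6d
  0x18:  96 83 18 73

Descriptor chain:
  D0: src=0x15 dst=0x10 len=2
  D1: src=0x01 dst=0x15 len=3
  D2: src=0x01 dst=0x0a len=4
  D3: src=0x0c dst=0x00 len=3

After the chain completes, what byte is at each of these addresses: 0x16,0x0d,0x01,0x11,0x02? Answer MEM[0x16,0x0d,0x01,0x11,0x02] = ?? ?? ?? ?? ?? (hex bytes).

#0 dst[0x10+2] := {0x90,0xbe}
#1 dst[0x15+3] := {0x88,0xa0,0xfb}
#2 dst[0x0a+4] := {0x88,0xa0,0xfb,0x6b}
#3 dst[0x00+3] := {0xfb,0x6b,0x0c}
query mem[0x16]=0xa0, mem[0x0d]=0x6b, mem[0x01]=0x6b, mem[0x11]=0xbe, mem[0x02]=0x0c

MEM[0x16,0x0d,0x01,0x11,0x02] = a0 6b 6b be 0c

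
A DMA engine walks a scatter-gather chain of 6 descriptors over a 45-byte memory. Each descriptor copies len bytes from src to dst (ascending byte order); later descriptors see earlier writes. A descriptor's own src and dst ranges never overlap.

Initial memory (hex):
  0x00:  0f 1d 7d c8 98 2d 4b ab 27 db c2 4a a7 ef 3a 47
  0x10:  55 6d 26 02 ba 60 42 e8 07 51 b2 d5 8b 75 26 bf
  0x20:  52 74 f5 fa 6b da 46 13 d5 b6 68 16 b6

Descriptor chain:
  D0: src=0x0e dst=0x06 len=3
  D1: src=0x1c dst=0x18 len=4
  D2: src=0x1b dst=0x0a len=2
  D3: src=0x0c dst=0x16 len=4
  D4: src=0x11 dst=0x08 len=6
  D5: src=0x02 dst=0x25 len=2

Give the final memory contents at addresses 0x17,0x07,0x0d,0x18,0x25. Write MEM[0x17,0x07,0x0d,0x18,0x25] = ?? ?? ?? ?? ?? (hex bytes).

  after D0: wrote 3B at 0x06 = 3a4755
  after D1: wrote 4B at 0x18 = 8b7526bf
  after D2: wrote 2B at 0x0a = bf8b
  after D3: wrote 4B at 0x16 = a7ef3a47
  after D4: wrote 6B at 0x08 = 6d2602ba60a7
  after D5: wrote 2B at 0x25 = 7dc8
query mem[0x17]=0xef, mem[0x07]=0x47, mem[0x0d]=0xa7, mem[0x18]=0x3a, mem[0x25]=0x7d

MEM[0x17,0x07,0x0d,0x18,0x25] = ef 47 a7 3a 7d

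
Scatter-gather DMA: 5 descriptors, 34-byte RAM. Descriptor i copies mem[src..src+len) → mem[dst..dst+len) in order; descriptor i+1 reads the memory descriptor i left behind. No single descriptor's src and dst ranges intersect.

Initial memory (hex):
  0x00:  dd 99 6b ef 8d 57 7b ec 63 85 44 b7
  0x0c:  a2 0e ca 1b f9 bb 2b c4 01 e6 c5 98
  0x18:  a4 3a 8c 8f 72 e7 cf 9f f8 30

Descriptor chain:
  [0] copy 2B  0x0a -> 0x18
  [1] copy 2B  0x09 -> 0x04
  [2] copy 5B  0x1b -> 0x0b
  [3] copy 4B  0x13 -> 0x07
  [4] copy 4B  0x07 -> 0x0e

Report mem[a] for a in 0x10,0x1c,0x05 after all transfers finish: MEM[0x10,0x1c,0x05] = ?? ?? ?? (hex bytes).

D0: mem[0x18..0x19] <- [44 b7]
D1: mem[0x04..0x05] <- [85 44]
D2: mem[0x0b..0x0f] <- [8f 72 e7 cf 9f]
D3: mem[0x07..0x0a] <- [c4 01 e6 c5]
D4: mem[0x0e..0x11] <- [c4 01 e6 c5]
query mem[0x10]=0xe6, mem[0x1c]=0x72, mem[0x05]=0x44

MEM[0x10,0x1c,0x05] = e6 72 44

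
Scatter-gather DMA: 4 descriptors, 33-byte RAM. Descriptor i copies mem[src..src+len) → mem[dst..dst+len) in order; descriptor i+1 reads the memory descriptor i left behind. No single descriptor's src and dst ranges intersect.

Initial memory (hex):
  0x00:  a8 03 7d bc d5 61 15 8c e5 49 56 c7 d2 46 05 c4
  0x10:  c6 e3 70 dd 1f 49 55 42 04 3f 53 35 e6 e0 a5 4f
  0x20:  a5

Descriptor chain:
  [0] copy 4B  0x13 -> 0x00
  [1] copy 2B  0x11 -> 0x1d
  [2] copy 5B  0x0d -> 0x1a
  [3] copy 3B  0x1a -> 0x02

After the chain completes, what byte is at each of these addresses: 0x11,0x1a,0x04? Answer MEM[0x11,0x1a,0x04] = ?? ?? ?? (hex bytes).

D0: mem[0x00..0x03] <- [dd 1f 49 55]
D1: mem[0x1d..0x1e] <- [e3 70]
D2: mem[0x1a..0x1e] <- [46 05 c4 c6 e3]
D3: mem[0x02..0x04] <- [46 05 c4]
query mem[0x11]=0xe3, mem[0x1a]=0x46, mem[0x04]=0xc4

MEM[0x11,0x1a,0x04] = e3 46 c4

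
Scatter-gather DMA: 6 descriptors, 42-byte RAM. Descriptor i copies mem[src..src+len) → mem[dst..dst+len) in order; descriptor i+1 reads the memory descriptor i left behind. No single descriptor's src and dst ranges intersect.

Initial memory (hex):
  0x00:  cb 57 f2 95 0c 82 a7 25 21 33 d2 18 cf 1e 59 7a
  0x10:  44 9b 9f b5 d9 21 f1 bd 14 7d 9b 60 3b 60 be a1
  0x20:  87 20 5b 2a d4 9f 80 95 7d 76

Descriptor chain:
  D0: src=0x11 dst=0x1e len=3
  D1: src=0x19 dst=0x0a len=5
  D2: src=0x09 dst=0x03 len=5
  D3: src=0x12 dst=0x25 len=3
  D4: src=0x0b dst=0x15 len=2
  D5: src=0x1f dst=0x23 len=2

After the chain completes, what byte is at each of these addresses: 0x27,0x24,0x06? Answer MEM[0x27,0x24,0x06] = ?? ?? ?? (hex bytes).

#0 dst[0x1e+3] := {0x9b,0x9f,0xb5}
#1 dst[0x0a+5] := {0x7d,0x9b,0x60,0x3b,0x60}
#2 dst[0x03+5] := {0x33,0x7d,0x9b,0x60,0x3b}
#3 dst[0x25+3] := {0x9f,0xb5,0xd9}
#4 dst[0x15+2] := {0x9b,0x60}
#5 dst[0x23+2] := {0x9f,0xb5}
query mem[0x27]=0xd9, mem[0x24]=0xb5, mem[0x06]=0x60

MEM[0x27,0x24,0x06] = d9 b5 60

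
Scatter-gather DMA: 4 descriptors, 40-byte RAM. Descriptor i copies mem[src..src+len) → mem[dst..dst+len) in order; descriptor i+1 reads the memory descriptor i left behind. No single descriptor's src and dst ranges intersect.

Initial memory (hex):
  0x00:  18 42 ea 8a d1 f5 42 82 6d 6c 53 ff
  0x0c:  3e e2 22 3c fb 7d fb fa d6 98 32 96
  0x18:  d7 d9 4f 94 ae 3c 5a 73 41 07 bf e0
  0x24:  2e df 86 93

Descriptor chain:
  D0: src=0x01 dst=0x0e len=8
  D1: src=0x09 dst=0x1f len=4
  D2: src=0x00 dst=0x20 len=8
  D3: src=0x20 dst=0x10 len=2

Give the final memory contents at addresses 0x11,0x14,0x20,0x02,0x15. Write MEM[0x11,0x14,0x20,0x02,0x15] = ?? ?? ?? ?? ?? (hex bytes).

#0 dst[0x0e+8] := {0x42,0xea,0x8a,0xd1,0xf5,0x42,0x82,0x6d}
#1 dst[0x1f+4] := {0x6c,0x53,0xff,0x3e}
#2 dst[0x20+8] := {0x18,0x42,0xea,0x8a,0xd1,0xf5,0x42,0x82}
#3 dst[0x10+2] := {0x18,0x42}
query mem[0x11]=0x42, mem[0x14]=0x82, mem[0x20]=0x18, mem[0x02]=0xea, mem[0x15]=0x6d

MEM[0x11,0x14,0x20,0x02,0x15] = 42 82 18 ea 6d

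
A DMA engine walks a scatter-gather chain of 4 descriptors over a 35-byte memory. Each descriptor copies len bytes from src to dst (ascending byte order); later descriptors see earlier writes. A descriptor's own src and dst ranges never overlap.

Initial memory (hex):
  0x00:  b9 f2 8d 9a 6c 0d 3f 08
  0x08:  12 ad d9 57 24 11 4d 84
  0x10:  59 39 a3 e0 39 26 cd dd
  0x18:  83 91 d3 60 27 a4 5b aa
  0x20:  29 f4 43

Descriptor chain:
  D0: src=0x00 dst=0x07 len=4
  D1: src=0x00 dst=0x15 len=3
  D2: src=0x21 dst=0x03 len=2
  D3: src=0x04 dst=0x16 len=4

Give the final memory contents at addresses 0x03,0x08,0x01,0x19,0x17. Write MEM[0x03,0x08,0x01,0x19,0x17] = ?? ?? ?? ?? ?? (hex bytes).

D0: mem[0x07..0x0a] <- [b9 f2 8d 9a]
D1: mem[0x15..0x17] <- [b9 f2 8d]
D2: mem[0x03..0x04] <- [f4 43]
D3: mem[0x16..0x19] <- [43 0d 3f b9]
query mem[0x03]=0xf4, mem[0x08]=0xf2, mem[0x01]=0xf2, mem[0x19]=0xb9, mem[0x17]=0x0d

MEM[0x03,0x08,0x01,0x19,0x17] = f4 f2 f2 b9 0d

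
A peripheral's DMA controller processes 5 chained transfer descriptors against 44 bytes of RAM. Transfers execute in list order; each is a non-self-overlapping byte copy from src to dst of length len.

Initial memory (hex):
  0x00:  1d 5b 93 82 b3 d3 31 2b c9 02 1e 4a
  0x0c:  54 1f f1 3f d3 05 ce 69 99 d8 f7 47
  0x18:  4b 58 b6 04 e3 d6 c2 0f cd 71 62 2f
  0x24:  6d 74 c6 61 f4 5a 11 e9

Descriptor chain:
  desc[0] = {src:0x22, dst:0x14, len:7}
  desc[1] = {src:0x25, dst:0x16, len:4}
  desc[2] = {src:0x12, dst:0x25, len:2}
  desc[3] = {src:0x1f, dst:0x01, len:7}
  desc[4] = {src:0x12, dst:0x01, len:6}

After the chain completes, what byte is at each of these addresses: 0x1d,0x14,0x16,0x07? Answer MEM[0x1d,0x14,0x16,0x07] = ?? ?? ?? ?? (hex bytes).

MEM[0x1d,0x14,0x16,0x07] = d6 62 74 ce

[0] 0x22->0x14 len=7 : 62 2f 6d 74 c6 61 f4
[1] 0x25->0x16 len=4 : 74 c6 61 f4
[2] 0x12->0x25 len=2 : ce 69
[3] 0x1f->0x01 len=7 : 0f cd 71 62 2f 6d ce
[4] 0x12->0x01 len=6 : ce 69 62 2f 74 c6
query mem[0x1d]=0xd6, mem[0x14]=0x62, mem[0x16]=0x74, mem[0x07]=0xce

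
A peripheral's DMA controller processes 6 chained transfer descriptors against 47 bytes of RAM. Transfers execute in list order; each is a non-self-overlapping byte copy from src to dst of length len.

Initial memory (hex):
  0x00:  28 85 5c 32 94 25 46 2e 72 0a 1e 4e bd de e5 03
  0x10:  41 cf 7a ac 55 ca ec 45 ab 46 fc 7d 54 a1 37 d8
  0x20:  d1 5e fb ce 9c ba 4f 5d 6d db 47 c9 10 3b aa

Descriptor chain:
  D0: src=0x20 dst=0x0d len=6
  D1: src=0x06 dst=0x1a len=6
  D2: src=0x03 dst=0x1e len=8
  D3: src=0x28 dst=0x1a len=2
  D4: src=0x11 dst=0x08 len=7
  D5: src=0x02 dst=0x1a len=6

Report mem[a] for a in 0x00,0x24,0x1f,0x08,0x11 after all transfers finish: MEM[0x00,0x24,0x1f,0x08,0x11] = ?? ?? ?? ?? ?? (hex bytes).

#0 dst[0x0d+6] := {0xd1,0x5e,0xfb,0xce,0x9c,0xba}
#1 dst[0x1a+6] := {0x46,0x2e,0x72,0x0a,0x1e,0x4e}
#2 dst[0x1e+8] := {0x32,0x94,0x25,0x46,0x2e,0x72,0x0a,0x1e}
#3 dst[0x1a+2] := {0x6d,0xdb}
#4 dst[0x08+7] := {0x9c,0xba,0xac,0x55,0xca,0xec,0x45}
#5 dst[0x1a+6] := {0x5c,0x32,0x94,0x25,0x46,0x2e}
query mem[0x00]=0x28, mem[0x24]=0x0a, mem[0x1f]=0x2e, mem[0x08]=0x9c, mem[0x11]=0x9c

MEM[0x00,0x24,0x1f,0x08,0x11] = 28 0a 2e 9c 9c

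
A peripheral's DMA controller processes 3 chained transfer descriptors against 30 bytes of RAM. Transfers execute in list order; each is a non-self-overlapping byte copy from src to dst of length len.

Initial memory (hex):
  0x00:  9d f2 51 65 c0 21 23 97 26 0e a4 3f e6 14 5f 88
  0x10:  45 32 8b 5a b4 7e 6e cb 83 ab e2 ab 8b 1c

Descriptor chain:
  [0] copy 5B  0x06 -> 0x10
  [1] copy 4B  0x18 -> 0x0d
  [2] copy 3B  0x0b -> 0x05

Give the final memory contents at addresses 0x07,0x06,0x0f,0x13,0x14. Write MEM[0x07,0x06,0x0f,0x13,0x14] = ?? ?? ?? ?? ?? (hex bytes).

D0: mem[0x10..0x14] <- [23 97 26 0e a4]
D1: mem[0x0d..0x10] <- [83 ab e2 ab]
D2: mem[0x05..0x07] <- [3f e6 83]
query mem[0x07]=0x83, mem[0x06]=0xe6, mem[0x0f]=0xe2, mem[0x13]=0x0e, mem[0x14]=0xa4

MEM[0x07,0x06,0x0f,0x13,0x14] = 83 e6 e2 0e a4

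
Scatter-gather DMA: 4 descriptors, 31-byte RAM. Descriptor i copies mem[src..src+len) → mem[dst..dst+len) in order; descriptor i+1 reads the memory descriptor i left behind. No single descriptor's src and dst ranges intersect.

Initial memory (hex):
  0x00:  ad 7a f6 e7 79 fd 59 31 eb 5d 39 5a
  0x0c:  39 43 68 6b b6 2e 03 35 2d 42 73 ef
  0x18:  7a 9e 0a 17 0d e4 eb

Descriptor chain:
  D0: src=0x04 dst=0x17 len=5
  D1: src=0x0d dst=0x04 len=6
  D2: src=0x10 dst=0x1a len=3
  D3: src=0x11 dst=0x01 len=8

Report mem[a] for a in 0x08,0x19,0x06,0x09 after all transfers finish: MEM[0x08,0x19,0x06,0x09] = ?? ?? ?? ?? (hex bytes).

MEM[0x08,0x19,0x06,0x09] = fd 59 73 03

D0: mem[0x17..0x1b] <- [79 fd 59 31 eb]
D1: mem[0x04..0x09] <- [43 68 6b b6 2e 03]
D2: mem[0x1a..0x1c] <- [b6 2e 03]
D3: mem[0x01..0x08] <- [2e 03 35 2d 42 73 79 fd]
query mem[0x08]=0xfd, mem[0x19]=0x59, mem[0x06]=0x73, mem[0x09]=0x03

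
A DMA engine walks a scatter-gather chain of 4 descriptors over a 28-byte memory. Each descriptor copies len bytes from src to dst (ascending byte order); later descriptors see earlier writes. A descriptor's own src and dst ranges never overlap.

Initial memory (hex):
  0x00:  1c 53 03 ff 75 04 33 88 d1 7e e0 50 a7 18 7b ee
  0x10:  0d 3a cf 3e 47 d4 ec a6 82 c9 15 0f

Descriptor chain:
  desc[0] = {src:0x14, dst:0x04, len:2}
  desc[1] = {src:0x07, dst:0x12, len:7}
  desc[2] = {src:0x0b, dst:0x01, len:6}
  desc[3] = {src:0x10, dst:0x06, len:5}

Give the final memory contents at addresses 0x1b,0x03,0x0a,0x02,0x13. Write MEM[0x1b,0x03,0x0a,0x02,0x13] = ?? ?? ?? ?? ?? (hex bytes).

MEM[0x1b,0x03,0x0a,0x02,0x13] = 0f 18 7e a7 d1

  after D0: wrote 2B at 0x04 = 47d4
  after D1: wrote 7B at 0x12 = 88d17ee050a718
  after D2: wrote 6B at 0x01 = 50a7187bee0d
  after D3: wrote 5B at 0x06 = 0d3a88d17e
query mem[0x1b]=0x0f, mem[0x03]=0x18, mem[0x0a]=0x7e, mem[0x02]=0xa7, mem[0x13]=0xd1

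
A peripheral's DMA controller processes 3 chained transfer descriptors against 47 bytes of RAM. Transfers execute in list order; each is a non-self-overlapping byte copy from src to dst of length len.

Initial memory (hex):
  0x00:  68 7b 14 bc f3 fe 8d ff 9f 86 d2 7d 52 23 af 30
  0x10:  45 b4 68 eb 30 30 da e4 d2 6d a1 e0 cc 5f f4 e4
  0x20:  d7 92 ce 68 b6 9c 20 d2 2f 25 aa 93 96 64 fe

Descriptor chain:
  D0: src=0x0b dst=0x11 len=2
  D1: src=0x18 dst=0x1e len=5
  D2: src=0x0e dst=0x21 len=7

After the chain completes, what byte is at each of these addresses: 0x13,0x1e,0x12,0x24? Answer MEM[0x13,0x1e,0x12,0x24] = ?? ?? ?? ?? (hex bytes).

  after D0: wrote 2B at 0x11 = 7d52
  after D1: wrote 5B at 0x1e = d26da1e0cc
  after D2: wrote 7B at 0x21 = af30457d52eb30
query mem[0x13]=0xeb, mem[0x1e]=0xd2, mem[0x12]=0x52, mem[0x24]=0x7d

MEM[0x13,0x1e,0x12,0x24] = eb d2 52 7d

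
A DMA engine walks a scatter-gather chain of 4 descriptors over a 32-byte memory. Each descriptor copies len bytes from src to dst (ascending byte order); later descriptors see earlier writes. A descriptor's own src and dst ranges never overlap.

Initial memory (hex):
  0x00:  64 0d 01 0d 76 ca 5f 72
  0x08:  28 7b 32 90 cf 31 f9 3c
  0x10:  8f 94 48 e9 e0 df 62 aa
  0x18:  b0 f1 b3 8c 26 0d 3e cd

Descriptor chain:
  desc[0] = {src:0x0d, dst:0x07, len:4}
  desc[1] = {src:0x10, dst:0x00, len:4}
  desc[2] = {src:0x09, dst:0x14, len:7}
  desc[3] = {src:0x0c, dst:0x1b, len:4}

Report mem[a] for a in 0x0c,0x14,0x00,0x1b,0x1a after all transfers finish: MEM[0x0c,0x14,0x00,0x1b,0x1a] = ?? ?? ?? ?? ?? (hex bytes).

MEM[0x0c,0x14,0x00,0x1b,0x1a] = cf 3c 8f cf 3c

#0 dst[0x07+4] := {0x31,0xf9,0x3c,0x8f}
#1 dst[0x00+4] := {0x8f,0x94,0x48,0xe9}
#2 dst[0x14+7] := {0x3c,0x8f,0x90,0xcf,0x31,0xf9,0x3c}
#3 dst[0x1b+4] := {0xcf,0x31,0xf9,0x3c}
query mem[0x0c]=0xcf, mem[0x14]=0x3c, mem[0x00]=0x8f, mem[0x1b]=0xcf, mem[0x1a]=0x3c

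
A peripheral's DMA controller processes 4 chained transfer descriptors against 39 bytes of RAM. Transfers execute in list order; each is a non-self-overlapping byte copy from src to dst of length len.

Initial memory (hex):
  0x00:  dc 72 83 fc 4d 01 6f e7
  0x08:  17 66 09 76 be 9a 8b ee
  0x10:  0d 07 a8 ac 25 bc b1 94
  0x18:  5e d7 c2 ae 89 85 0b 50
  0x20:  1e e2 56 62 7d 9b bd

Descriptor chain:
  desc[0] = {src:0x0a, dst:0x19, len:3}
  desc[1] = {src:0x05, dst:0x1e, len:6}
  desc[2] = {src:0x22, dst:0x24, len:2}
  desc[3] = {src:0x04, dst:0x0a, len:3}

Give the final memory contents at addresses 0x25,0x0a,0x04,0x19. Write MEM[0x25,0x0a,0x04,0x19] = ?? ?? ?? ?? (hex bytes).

#0 dst[0x19+3] := {0x09,0x76,0xbe}
#1 dst[0x1e+6] := {0x01,0x6f,0xe7,0x17,0x66,0x09}
#2 dst[0x24+2] := {0x66,0x09}
#3 dst[0x0a+3] := {0x4d,0x01,0x6f}
query mem[0x25]=0x09, mem[0x0a]=0x4d, mem[0x04]=0x4d, mem[0x19]=0x09

MEM[0x25,0x0a,0x04,0x19] = 09 4d 4d 09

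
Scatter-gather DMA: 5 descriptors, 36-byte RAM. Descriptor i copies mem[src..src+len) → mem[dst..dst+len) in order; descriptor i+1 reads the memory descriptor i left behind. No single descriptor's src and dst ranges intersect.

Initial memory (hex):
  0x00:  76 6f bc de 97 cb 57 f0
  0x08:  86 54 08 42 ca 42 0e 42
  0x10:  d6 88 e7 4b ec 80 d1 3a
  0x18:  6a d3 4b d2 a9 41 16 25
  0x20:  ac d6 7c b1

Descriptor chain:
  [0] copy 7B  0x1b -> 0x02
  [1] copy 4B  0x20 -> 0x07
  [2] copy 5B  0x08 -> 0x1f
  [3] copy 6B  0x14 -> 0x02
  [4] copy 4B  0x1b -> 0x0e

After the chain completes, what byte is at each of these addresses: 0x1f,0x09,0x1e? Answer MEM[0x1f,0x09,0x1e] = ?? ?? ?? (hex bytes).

  after D0: wrote 7B at 0x02 = d2a9411625acd6
  after D1: wrote 4B at 0x07 = acd67cb1
  after D2: wrote 5B at 0x1f = d67cb142ca
  after D3: wrote 6B at 0x02 = ec80d13a6ad3
  after D4: wrote 4B at 0x0e = d2a94116
query mem[0x1f]=0xd6, mem[0x09]=0x7c, mem[0x1e]=0x16

MEM[0x1f,0x09,0x1e] = d6 7c 16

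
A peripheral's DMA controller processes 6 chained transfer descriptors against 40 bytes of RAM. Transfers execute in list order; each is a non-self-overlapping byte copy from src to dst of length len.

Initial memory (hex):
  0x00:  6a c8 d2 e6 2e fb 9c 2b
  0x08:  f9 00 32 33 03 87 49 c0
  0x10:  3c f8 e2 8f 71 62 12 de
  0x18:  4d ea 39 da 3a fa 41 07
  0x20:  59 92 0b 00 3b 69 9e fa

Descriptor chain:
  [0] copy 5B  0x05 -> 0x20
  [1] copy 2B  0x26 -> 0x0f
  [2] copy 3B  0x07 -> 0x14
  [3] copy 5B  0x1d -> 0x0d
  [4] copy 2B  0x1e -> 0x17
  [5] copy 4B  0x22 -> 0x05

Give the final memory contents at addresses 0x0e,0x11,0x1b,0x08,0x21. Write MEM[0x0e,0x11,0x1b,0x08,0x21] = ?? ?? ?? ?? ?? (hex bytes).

MEM[0x0e,0x11,0x1b,0x08,0x21] = 41 9c da 69 9c

[0] 0x05->0x20 len=5 : fb 9c 2b f9 00
[1] 0x26->0x0f len=2 : 9e fa
[2] 0x07->0x14 len=3 : 2b f9 00
[3] 0x1d->0x0d len=5 : fa 41 07 fb 9c
[4] 0x1e->0x17 len=2 : 41 07
[5] 0x22->0x05 len=4 : 2b f9 00 69
query mem[0x0e]=0x41, mem[0x11]=0x9c, mem[0x1b]=0xda, mem[0x08]=0x69, mem[0x21]=0x9c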